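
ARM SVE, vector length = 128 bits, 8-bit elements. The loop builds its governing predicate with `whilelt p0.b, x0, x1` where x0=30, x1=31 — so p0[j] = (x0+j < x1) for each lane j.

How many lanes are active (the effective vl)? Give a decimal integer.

vl = 1

lane count: 128 div 8 = 16
p0[j] = (30+j < 31); true for j=0..0 → 1 lanes set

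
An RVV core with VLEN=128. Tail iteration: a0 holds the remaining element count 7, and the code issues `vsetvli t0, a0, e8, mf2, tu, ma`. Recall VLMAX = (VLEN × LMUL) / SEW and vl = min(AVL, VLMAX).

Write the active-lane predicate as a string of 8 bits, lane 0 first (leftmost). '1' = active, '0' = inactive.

VLMAX = (128 × 1/2) / 8 = 8 lanes
AVL=7 ≤ VLMAX=8, so vl = 7
bits (lane 0 leftmost): 11111110

predicate = 11111110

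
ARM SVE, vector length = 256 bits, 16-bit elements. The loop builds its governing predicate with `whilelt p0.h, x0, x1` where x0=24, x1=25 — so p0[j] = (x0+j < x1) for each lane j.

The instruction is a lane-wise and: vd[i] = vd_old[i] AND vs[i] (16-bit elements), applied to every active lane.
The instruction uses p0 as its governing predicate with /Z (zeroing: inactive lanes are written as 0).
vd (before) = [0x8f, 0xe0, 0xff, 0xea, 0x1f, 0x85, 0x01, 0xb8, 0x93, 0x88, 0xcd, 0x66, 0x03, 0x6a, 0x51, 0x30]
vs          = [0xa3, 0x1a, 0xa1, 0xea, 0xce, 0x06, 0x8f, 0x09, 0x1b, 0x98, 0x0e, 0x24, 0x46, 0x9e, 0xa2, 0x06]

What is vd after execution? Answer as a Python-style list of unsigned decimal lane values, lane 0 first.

vd = [131, 0, 0, 0, 0, 0, 0, 0, 0, 0, 0, 0, 0, 0, 0, 0]

register lanes = 256/16 = 16
p0[j] = (24+j < 25); true for j=0..0 → 1 lanes set
vd[0] and(0x8f,0xa3) -> 0x83
vd[1] tail/zero -> 0x00
vd[2] tail/zero -> 0x00
vd[3] tail/zero -> 0x00
vd[4] tail/zero -> 0x00
vd[5] tail/zero -> 0x00
vd[6] tail/zero -> 0x00
vd[7] tail/zero -> 0x00
vd[8] tail/zero -> 0x00
vd[9] tail/zero -> 0x00
vd[10] tail/zero -> 0x00
vd[11] tail/zero -> 0x00
vd[12] tail/zero -> 0x00
vd[13] tail/zero -> 0x00
vd[14] tail/zero -> 0x00
vd[15] tail/zero -> 0x00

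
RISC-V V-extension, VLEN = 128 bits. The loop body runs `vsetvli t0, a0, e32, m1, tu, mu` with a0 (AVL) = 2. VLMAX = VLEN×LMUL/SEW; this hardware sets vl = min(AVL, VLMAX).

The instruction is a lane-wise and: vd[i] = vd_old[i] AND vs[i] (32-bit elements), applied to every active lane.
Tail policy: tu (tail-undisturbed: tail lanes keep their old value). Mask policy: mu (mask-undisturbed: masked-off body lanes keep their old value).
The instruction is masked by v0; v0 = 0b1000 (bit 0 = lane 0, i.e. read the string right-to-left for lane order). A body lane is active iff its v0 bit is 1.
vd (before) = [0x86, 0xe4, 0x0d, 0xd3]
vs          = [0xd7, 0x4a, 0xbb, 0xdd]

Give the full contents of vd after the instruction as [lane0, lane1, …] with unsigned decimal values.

lanes per group: 128·1/32 = 4
vl = min(AVL, VLMAX) = min(2, 4) = 2
  i=0: mask-off/keep → 134
  i=1: mask-off/keep → 228
  i=2: tail/keep → 13
  i=3: tail/keep → 211

vd = [134, 228, 13, 211]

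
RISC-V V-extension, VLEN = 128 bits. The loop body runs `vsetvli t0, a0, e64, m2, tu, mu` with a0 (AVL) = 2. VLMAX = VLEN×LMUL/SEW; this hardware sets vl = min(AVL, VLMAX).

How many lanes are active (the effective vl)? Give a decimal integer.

vl = 2

VLMAX = (128 × 2) / 64 = 4 lanes
AVL=2 ≤ VLMAX=4, so vl = 2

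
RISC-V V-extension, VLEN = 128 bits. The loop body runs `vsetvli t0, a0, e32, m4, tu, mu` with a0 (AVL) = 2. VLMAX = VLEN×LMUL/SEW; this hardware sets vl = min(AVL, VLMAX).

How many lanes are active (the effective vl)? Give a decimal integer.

lanes per group: 128·4/32 = 16
vl ← min(2, 16) = 2

vl = 2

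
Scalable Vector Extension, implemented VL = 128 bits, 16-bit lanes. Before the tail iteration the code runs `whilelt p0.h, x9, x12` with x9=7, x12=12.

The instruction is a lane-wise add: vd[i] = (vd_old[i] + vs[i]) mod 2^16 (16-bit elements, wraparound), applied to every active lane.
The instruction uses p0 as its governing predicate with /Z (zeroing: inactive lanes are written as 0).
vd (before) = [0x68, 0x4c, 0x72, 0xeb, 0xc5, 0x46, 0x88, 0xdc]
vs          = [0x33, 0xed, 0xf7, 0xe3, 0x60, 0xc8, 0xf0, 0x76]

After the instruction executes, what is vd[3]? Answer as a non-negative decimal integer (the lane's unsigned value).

lane count: 128 div 16 = 8
whilelt: lane j active iff 7+j < 12 → j < 5 → 5 active
vd[0] add(0x68,0x33) -> 0x9b
vd[1] add(0x4c,0xed) -> 0x139
vd[2] add(0x72,0xf7) -> 0x169
vd[3] add(0xeb,0xe3) -> 0x1ce
vd[4] add(0xc5,0x60) -> 0x125
vd[5] tail/zero -> 0x00
vd[6] tail/zero -> 0x00
vd[7] tail/zero -> 0x00

vd[3] = 462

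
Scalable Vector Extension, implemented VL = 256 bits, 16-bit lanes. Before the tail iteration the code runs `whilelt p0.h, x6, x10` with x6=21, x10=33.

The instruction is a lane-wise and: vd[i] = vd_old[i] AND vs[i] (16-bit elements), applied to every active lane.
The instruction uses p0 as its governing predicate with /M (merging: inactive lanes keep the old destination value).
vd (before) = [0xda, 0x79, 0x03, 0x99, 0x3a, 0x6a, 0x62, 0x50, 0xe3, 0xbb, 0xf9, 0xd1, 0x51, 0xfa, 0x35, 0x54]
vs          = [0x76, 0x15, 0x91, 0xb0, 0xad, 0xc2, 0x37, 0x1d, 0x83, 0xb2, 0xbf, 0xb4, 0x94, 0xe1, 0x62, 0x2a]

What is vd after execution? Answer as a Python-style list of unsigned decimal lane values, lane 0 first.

256-bit reg / 16-bit elem → 16 lanes
p0[j] = (21+j < 33); true for j=0..11 → 12 lanes set
lane  0: and(0xda,0x76) ⇒ 0x52
lane  1: and(0x79,0x15) ⇒ 0x11
lane  2: and(0x03,0x91) ⇒ 0x01
lane  3: and(0x99,0xb0) ⇒ 0x90
lane  4: and(0x3a,0xad) ⇒ 0x28
lane  5: and(0x6a,0xc2) ⇒ 0x42
lane  6: and(0x62,0x37) ⇒ 0x22
lane  7: and(0x50,0x1d) ⇒ 0x10
lane  8: and(0xe3,0x83) ⇒ 0x83
lane  9: and(0xbb,0xb2) ⇒ 0xb2
lane 10: and(0xf9,0xbf) ⇒ 0xb9
lane 11: and(0xd1,0xb4) ⇒ 0x90
lane 12: tail/keep ⇒ 0x51
lane 13: tail/keep ⇒ 0xfa
lane 14: tail/keep ⇒ 0x35
lane 15: tail/keep ⇒ 0x54

vd = [82, 17, 1, 144, 40, 66, 34, 16, 131, 178, 185, 144, 81, 250, 53, 84]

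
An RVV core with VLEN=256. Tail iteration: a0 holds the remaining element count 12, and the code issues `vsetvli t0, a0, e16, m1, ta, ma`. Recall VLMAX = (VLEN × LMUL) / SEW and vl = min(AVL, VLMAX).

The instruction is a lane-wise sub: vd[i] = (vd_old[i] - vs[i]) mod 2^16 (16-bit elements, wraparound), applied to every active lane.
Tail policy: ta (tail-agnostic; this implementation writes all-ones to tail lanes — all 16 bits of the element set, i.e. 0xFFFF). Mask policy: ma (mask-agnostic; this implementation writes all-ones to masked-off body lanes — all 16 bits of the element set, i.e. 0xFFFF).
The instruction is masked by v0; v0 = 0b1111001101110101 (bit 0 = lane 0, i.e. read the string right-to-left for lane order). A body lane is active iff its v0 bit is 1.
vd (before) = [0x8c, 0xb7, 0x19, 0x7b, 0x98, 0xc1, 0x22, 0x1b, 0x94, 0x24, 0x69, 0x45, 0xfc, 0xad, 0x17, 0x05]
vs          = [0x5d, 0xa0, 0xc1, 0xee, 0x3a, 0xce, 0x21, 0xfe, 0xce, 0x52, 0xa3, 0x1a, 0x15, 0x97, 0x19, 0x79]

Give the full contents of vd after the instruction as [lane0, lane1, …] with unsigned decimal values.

VLMAX = VLEN×LMUL/SEW = 256×1/16 = 16
AVL=12 ≤ VLMAX=16, so vl = 12
[0] sub(0x8c,0x5d) = 0x2f
[1] mask-off/ones = 0xffff
[2] sub(0x19,0xc1) = 0xff58
[3] mask-off/ones = 0xffff
[4] sub(0x98,0x3a) = 0x5e
[5] sub(0xc1,0xce) = 0xfff3
[6] sub(0x22,0x21) = 0x01
[7] mask-off/ones = 0xffff
[8] sub(0x94,0xce) = 0xffc6
[9] sub(0x24,0x52) = 0xffd2
[10] mask-off/ones = 0xffff
[11] mask-off/ones = 0xffff
[12] tail/ones = 0xffff
[13] tail/ones = 0xffff
[14] tail/ones = 0xffff
[15] tail/ones = 0xffff

vd = [47, 65535, 65368, 65535, 94, 65523, 1, 65535, 65478, 65490, 65535, 65535, 65535, 65535, 65535, 65535]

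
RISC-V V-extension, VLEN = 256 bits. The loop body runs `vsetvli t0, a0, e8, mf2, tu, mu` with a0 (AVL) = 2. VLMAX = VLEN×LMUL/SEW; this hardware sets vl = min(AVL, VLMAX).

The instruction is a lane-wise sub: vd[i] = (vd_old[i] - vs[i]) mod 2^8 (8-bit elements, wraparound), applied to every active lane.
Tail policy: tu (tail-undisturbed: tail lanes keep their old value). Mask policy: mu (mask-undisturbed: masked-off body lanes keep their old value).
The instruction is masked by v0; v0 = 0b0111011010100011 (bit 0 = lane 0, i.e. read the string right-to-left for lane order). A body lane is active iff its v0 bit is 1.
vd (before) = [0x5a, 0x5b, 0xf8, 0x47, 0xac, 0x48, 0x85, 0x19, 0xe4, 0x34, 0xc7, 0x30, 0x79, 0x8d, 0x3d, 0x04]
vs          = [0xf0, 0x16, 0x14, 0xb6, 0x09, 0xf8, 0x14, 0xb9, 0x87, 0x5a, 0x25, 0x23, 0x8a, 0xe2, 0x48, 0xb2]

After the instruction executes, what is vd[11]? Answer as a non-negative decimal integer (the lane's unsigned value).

vd[11] = 48

lanes per group: 256·1/2/8 = 16
AVL=2 ≤ VLMAX=16, so vl = 2
[0] sub(0x5a,0xf0) = 0x6a
[1] sub(0x5b,0x16) = 0x45
[2] tail/keep = 0xf8
[3] tail/keep = 0x47
[4] tail/keep = 0xac
[5] tail/keep = 0x48
[6] tail/keep = 0x85
[7] tail/keep = 0x19
[8] tail/keep = 0xe4
[9] tail/keep = 0x34
[10] tail/keep = 0xc7
[11] tail/keep = 0x30
[12] tail/keep = 0x79
[13] tail/keep = 0x8d
[14] tail/keep = 0x3d
[15] tail/keep = 0x04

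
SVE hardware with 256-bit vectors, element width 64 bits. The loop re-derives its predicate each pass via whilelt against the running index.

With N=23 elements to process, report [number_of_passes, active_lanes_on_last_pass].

256-bit reg / 64-bit elem → 4 lanes
N=23: ⌈23/4⌉ = 6 iters; last vl = 23 − 5×4 = 3

[iterations, last_vl] = [6, 3]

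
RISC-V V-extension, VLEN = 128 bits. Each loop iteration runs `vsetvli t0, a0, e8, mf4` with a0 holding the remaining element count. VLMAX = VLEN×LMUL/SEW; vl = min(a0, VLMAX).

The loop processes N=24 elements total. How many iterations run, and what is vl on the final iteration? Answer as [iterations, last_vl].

lanes per group: 128·1/4/8 = 4
N=24: ⌈24/4⌉ = 6 iters; last vl = 24 − 5×4 = 4

[iterations, last_vl] = [6, 4]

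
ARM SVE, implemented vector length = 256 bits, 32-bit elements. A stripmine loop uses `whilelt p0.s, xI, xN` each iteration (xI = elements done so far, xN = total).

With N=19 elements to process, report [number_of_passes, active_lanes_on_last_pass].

256-bit reg / 32-bit elem → 8 lanes
19 elements at 8/iter → 3 passes, remainder 3 on the last

[iterations, last_vl] = [3, 3]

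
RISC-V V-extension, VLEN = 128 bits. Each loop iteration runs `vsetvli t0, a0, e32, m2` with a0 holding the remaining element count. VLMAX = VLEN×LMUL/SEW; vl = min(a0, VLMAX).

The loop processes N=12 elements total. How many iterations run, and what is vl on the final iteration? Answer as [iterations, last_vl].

[iterations, last_vl] = [2, 4]

VLMAX = VLEN×LMUL/SEW = 128×2/32 = 8
N=12: ⌈12/8⌉ = 2 iters; last vl = 12 − 1×8 = 4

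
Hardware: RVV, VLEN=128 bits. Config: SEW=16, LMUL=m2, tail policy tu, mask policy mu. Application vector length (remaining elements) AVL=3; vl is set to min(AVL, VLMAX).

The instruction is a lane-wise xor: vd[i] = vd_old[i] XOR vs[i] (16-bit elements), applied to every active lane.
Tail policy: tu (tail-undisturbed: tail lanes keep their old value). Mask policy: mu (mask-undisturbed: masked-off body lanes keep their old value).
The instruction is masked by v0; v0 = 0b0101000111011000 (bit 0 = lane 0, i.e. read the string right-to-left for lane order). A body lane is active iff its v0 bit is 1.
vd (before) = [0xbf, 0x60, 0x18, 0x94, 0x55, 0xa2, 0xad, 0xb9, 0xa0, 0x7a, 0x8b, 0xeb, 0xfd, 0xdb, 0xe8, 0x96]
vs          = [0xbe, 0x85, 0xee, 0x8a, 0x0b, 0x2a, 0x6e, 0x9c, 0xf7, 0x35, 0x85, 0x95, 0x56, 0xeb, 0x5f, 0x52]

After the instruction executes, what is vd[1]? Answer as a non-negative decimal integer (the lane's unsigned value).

VLMAX = VLEN×LMUL/SEW = 128×2/16 = 16
vl ← min(3, 16) = 3
[0] mask-off/keep = 0xbf
[1] mask-off/keep = 0x60
[2] mask-off/keep = 0x18
[3] tail/keep = 0x94
[4] tail/keep = 0x55
[5] tail/keep = 0xa2
[6] tail/keep = 0xad
[7] tail/keep = 0xb9
[8] tail/keep = 0xa0
[9] tail/keep = 0x7a
[10] tail/keep = 0x8b
[11] tail/keep = 0xeb
[12] tail/keep = 0xfd
[13] tail/keep = 0xdb
[14] tail/keep = 0xe8
[15] tail/keep = 0x96

vd[1] = 96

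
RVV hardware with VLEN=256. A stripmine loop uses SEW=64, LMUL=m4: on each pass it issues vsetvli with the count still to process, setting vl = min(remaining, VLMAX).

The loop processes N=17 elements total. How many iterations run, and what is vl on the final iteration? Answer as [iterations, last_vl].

lanes per group: 256·4/64 = 16
17 elements at 16/iter → 2 passes, remainder 1 on the last

[iterations, last_vl] = [2, 1]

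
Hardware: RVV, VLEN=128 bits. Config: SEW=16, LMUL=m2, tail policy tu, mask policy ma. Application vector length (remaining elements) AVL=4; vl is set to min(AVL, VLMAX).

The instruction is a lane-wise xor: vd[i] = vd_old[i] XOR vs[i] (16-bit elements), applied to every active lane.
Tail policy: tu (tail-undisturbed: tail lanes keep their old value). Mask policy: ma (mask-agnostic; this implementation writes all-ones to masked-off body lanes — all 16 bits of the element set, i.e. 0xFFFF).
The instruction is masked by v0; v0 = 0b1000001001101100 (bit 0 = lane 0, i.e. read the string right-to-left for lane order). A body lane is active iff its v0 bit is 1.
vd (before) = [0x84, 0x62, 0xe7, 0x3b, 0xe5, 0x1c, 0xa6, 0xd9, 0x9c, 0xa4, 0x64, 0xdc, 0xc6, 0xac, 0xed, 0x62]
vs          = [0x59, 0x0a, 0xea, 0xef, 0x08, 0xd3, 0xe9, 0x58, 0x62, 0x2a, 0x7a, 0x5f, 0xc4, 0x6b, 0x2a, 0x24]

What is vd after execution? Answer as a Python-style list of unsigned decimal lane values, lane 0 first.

VLMAX = (128 × 2) / 16 = 16 lanes
vl = min(AVL, VLMAX) = min(4, 16) = 4
  i=0: mask-off/ones → 65535
  i=1: mask-off/ones → 65535
  i=2: xor(0xe7,0xea) → 13
  i=3: xor(0x3b,0xef) → 212
  i=4: tail/keep → 229
  i=5: tail/keep → 28
  i=6: tail/keep → 166
  i=7: tail/keep → 217
  i=8: tail/keep → 156
  i=9: tail/keep → 164
  i=10: tail/keep → 100
  i=11: tail/keep → 220
  i=12: tail/keep → 198
  i=13: tail/keep → 172
  i=14: tail/keep → 237
  i=15: tail/keep → 98

vd = [65535, 65535, 13, 212, 229, 28, 166, 217, 156, 164, 100, 220, 198, 172, 237, 98]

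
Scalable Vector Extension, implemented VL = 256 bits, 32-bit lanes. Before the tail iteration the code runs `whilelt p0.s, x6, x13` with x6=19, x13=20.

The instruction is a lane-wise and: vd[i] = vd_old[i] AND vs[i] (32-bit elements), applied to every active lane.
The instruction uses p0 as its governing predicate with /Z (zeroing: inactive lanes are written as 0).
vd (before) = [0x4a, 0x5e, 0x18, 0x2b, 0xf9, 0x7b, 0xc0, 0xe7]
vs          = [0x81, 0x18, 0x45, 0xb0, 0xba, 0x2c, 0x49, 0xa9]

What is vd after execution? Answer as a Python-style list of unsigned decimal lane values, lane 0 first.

vd = [0, 0, 0, 0, 0, 0, 0, 0]

register lanes = 256/32 = 8
p0[j] = (19+j < 20); true for j=0..0 → 1 lanes set
vd[0] and(0x4a,0x81) -> 0x00
vd[1] tail/zero -> 0x00
vd[2] tail/zero -> 0x00
vd[3] tail/zero -> 0x00
vd[4] tail/zero -> 0x00
vd[5] tail/zero -> 0x00
vd[6] tail/zero -> 0x00
vd[7] tail/zero -> 0x00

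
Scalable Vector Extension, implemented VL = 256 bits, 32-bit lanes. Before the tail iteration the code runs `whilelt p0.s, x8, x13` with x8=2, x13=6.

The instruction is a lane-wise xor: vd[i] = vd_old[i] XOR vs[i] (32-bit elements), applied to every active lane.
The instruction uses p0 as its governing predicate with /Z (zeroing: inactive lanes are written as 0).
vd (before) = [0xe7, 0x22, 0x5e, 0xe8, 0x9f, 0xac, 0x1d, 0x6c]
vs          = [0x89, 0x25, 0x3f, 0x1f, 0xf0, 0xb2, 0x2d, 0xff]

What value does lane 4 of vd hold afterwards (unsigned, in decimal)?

register lanes = 256/32 = 8
whilelt: lane j active iff 2+j < 6 → j < 4 → 4 active
  i=0: xor(0xe7,0x89) → 110
  i=1: xor(0x22,0x25) → 7
  i=2: xor(0x5e,0x3f) → 97
  i=3: xor(0xe8,0x1f) → 247
  i=4: tail/zero → 0
  i=5: tail/zero → 0
  i=6: tail/zero → 0
  i=7: tail/zero → 0

vd[4] = 0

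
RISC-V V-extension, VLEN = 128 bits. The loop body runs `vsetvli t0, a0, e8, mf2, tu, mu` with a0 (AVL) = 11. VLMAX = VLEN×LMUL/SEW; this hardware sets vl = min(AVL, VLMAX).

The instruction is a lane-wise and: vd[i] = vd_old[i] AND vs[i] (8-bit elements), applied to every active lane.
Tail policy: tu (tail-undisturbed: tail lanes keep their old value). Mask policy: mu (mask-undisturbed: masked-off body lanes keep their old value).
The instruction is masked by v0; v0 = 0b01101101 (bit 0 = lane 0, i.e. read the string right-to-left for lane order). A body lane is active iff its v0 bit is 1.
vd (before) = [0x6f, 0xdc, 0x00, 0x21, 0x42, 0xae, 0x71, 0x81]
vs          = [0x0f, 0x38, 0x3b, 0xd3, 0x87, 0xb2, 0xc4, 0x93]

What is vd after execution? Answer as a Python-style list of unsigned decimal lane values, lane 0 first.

vd = [15, 220, 0, 1, 66, 162, 64, 129]

VLMAX = VLEN×LMUL/SEW = 128×1/2/8 = 8
vl ← min(11, 8) = 8
[0] and(0x6f,0x0f) = 0x0f
[1] mask-off/keep = 0xdc
[2] and(0x00,0x3b) = 0x00
[3] and(0x21,0xd3) = 0x01
[4] mask-off/keep = 0x42
[5] and(0xae,0xb2) = 0xa2
[6] and(0x71,0xc4) = 0x40
[7] mask-off/keep = 0x81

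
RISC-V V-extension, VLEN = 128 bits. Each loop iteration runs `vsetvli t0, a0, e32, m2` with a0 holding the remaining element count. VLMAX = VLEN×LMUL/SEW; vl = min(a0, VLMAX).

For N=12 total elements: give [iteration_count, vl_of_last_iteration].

[iterations, last_vl] = [2, 4]

VLMAX = (128 × 2) / 32 = 8 lanes
N=12: ⌈12/8⌉ = 2 iters; last vl = 12 − 1×8 = 4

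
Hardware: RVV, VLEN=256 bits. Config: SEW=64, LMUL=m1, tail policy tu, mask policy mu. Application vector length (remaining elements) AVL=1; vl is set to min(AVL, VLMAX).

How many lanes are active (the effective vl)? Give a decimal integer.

vl = 1

lanes per group: 256·1/64 = 4
AVL=1 ≤ VLMAX=4, so vl = 1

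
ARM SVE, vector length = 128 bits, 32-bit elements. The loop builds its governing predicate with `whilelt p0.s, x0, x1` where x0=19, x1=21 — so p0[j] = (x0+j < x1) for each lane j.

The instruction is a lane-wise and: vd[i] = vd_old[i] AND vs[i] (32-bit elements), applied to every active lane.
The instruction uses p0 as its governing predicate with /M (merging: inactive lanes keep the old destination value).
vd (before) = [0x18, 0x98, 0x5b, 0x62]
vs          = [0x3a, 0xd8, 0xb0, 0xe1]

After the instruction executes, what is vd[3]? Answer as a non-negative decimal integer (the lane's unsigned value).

128-bit reg / 32-bit elem → 4 lanes
p0[j] = (19+j < 21); true for j=0..1 → 2 lanes set
vd[0] and(0x18,0x3a) -> 0x18
vd[1] and(0x98,0xd8) -> 0x98
vd[2] tail/keep -> 0x5b
vd[3] tail/keep -> 0x62

vd[3] = 98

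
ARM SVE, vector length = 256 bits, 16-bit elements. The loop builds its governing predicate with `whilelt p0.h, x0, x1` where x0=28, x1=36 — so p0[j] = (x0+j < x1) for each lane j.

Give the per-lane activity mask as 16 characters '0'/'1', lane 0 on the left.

predicate = 1111111100000000

lane count: 256 div 16 = 16
whilelt: lane j active iff 28+j < 36 → j < 8 → 8 active
bits (lane 0 leftmost): 1111111100000000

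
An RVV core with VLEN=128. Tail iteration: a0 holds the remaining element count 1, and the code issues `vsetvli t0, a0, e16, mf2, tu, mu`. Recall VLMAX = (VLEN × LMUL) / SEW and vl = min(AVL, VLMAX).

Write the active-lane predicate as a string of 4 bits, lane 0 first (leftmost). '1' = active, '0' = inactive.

predicate = 1000

VLMAX = VLEN×LMUL/SEW = 128×1/2/16 = 4
vl ← min(1, 4) = 1
bits (lane 0 leftmost): 1000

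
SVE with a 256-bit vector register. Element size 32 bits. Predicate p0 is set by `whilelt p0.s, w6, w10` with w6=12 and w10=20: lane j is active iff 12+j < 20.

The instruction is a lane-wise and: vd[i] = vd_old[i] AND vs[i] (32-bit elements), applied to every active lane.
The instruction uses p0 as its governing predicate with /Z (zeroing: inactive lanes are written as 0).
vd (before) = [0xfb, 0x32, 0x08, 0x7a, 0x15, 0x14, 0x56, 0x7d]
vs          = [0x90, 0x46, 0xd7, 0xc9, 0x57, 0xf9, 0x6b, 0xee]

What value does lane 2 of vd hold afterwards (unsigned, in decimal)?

vd[2] = 0

lane count: 256 div 32 = 8
p0[j] = (12+j < 20); true for j=0..7 → 8 lanes set
  i=0: and(0xfb,0x90) → 144
  i=1: and(0x32,0x46) → 2
  i=2: and(0x08,0xd7) → 0
  i=3: and(0x7a,0xc9) → 72
  i=4: and(0x15,0x57) → 21
  i=5: and(0x14,0xf9) → 16
  i=6: and(0x56,0x6b) → 66
  i=7: and(0x7d,0xee) → 108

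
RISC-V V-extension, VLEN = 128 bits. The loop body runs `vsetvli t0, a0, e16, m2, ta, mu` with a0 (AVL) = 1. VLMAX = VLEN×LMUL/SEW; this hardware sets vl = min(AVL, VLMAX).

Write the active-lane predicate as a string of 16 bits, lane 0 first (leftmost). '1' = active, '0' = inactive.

lanes per group: 128·2/16 = 16
AVL=1 ≤ VLMAX=16, so vl = 1
bits (lane 0 leftmost): 1000000000000000

predicate = 1000000000000000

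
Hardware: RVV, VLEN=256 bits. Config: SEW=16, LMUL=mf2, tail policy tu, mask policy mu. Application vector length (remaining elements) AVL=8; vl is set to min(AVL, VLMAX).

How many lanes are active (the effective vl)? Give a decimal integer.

vl = 8

VLMAX = (256 × 1/2) / 16 = 8 lanes
vl = min(AVL, VLMAX) = min(8, 8) = 8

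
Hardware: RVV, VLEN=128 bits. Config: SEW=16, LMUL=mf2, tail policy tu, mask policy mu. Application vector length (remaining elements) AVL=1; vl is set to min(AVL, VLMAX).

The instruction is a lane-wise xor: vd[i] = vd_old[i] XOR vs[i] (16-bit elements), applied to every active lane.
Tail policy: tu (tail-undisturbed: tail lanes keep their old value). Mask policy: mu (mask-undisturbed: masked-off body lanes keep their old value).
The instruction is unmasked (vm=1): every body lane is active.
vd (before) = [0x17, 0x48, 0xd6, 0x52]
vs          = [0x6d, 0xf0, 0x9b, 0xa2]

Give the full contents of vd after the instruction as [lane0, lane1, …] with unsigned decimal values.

vd = [122, 72, 214, 82]

lanes per group: 128·1/2/16 = 4
vl = min(AVL, VLMAX) = min(1, 4) = 1
[0] xor(0x17,0x6d) = 0x7a
[1] tail/keep = 0x48
[2] tail/keep = 0xd6
[3] tail/keep = 0x52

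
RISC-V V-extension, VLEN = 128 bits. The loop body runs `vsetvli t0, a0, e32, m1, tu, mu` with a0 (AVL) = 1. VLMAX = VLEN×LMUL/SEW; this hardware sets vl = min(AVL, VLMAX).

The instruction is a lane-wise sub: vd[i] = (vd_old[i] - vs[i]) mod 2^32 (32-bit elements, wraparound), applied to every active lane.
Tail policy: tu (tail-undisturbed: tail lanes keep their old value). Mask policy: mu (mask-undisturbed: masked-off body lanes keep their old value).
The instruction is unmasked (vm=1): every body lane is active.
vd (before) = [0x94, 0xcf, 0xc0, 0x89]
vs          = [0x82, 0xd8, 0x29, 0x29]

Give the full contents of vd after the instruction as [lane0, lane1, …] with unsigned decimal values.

vd = [18, 207, 192, 137]

VLMAX = VLEN×LMUL/SEW = 128×1/32 = 4
vl ← min(1, 4) = 1
[0] sub(0x94,0x82) = 0x12
[1] tail/keep = 0xcf
[2] tail/keep = 0xc0
[3] tail/keep = 0x89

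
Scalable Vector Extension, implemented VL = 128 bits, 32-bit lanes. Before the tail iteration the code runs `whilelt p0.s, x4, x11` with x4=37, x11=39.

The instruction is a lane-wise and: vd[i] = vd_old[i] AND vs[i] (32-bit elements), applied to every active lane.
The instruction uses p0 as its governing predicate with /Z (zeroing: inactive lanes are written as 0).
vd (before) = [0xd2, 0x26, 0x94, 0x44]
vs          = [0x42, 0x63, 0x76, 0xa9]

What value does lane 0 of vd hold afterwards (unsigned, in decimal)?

register lanes = 128/32 = 4
p0[j] = (37+j < 39); true for j=0..1 → 2 lanes set
  i=0: and(0xd2,0x42) → 66
  i=1: and(0x26,0x63) → 34
  i=2: tail/zero → 0
  i=3: tail/zero → 0

vd[0] = 66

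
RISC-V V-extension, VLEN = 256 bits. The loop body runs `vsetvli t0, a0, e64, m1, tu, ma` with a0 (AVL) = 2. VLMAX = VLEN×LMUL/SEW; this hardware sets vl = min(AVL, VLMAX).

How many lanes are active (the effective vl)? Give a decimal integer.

VLMAX = (256 × 1) / 64 = 4 lanes
AVL=2 ≤ VLMAX=4, so vl = 2

vl = 2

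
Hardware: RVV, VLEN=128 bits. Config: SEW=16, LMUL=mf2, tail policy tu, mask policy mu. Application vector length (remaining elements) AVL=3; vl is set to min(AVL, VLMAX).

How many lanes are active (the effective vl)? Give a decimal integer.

vl = 3

VLMAX = (128 × 1/2) / 16 = 4 lanes
AVL=3 ≤ VLMAX=4, so vl = 3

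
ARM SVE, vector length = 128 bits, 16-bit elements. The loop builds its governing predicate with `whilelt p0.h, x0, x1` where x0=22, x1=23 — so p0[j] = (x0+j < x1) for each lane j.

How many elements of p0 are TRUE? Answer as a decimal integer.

lane count: 128 div 16 = 8
p0[j] = (22+j < 23); true for j=0..0 → 1 lanes set

vl = 1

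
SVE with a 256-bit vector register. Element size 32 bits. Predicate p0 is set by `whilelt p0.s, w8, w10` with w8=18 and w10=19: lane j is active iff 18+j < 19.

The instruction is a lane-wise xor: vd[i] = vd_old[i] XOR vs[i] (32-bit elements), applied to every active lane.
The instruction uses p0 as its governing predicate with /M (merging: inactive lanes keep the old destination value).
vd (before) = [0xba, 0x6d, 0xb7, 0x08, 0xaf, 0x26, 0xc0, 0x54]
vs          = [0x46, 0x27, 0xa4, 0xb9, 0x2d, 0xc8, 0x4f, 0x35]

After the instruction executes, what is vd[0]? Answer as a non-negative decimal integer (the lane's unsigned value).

register lanes = 256/32 = 8
whilelt: lane j active iff 18+j < 19 → j < 1 → 1 active
lane  0: xor(0xba,0x46) ⇒ 0xfc
lane  1: tail/keep ⇒ 0x6d
lane  2: tail/keep ⇒ 0xb7
lane  3: tail/keep ⇒ 0x08
lane  4: tail/keep ⇒ 0xaf
lane  5: tail/keep ⇒ 0x26
lane  6: tail/keep ⇒ 0xc0
lane  7: tail/keep ⇒ 0x54

vd[0] = 252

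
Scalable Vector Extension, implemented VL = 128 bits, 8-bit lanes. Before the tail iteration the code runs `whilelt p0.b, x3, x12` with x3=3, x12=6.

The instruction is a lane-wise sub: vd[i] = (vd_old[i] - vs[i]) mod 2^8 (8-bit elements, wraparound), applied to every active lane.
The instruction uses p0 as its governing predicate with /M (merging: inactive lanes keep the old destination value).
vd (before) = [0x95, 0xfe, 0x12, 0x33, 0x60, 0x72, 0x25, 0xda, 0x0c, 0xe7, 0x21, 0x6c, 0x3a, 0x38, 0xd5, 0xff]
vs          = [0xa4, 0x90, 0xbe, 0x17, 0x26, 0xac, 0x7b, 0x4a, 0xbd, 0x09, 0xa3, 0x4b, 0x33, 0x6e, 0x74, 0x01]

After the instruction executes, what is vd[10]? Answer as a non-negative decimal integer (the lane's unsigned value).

vd[10] = 33

lane count: 128 div 8 = 16
active while 3+j < 6, i.e. j ∈ [0,3) capped at 16 ⇒ 3
vd[0] sub(0x95,0xa4) -> 0xf1
vd[1] sub(0xfe,0x90) -> 0x6e
vd[2] sub(0x12,0xbe) -> 0x54
vd[3] tail/keep -> 0x33
vd[4] tail/keep -> 0x60
vd[5] tail/keep -> 0x72
vd[6] tail/keep -> 0x25
vd[7] tail/keep -> 0xda
vd[8] tail/keep -> 0x0c
vd[9] tail/keep -> 0xe7
vd[10] tail/keep -> 0x21
vd[11] tail/keep -> 0x6c
vd[12] tail/keep -> 0x3a
vd[13] tail/keep -> 0x38
vd[14] tail/keep -> 0xd5
vd[15] tail/keep -> 0xff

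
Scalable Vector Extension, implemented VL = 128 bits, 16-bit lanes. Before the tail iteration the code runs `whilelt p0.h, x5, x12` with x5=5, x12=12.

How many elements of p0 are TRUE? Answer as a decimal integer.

lane count: 128 div 16 = 8
p0[j] = (5+j < 12); true for j=0..6 → 7 lanes set

vl = 7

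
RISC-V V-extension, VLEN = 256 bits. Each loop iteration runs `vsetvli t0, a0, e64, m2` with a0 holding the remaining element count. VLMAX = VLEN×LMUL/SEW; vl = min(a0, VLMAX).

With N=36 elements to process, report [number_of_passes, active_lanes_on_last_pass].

[iterations, last_vl] = [5, 4]

VLMAX = (256 × 2) / 64 = 8 lanes
iterations = ceil(36/8) = 5; final-pass vl = 4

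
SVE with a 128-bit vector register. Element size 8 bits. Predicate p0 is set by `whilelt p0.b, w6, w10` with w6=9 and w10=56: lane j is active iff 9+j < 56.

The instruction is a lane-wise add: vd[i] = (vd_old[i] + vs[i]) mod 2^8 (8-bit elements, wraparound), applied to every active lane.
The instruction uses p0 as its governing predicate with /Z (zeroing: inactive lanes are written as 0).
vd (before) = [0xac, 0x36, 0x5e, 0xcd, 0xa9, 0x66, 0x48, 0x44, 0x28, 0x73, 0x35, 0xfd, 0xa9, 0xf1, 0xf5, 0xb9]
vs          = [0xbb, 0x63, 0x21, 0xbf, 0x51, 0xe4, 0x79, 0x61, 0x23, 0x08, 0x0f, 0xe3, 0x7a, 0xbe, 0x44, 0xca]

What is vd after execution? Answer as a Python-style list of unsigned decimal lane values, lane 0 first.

vd = [103, 153, 127, 140, 250, 74, 193, 165, 75, 123, 68, 224, 35, 175, 57, 131]

register lanes = 128/8 = 16
whilelt: lane j active iff 9+j < 56 → j < 47 → 16 active
vd[0] add(0xac,0xbb) -> 0x67
vd[1] add(0x36,0x63) -> 0x99
vd[2] add(0x5e,0x21) -> 0x7f
vd[3] add(0xcd,0xbf) -> 0x8c
vd[4] add(0xa9,0x51) -> 0xfa
vd[5] add(0x66,0xe4) -> 0x4a
vd[6] add(0x48,0x79) -> 0xc1
vd[7] add(0x44,0x61) -> 0xa5
vd[8] add(0x28,0x23) -> 0x4b
vd[9] add(0x73,0x08) -> 0x7b
vd[10] add(0x35,0x0f) -> 0x44
vd[11] add(0xfd,0xe3) -> 0xe0
vd[12] add(0xa9,0x7a) -> 0x23
vd[13] add(0xf1,0xbe) -> 0xaf
vd[14] add(0xf5,0x44) -> 0x39
vd[15] add(0xb9,0xca) -> 0x83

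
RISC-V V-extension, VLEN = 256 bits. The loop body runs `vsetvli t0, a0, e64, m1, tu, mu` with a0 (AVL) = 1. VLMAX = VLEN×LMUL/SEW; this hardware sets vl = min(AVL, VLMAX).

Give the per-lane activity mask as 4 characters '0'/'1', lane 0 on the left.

predicate = 1000

VLMAX = VLEN×LMUL/SEW = 256×1/64 = 4
vl = min(AVL, VLMAX) = min(1, 4) = 1
bits (lane 0 leftmost): 1000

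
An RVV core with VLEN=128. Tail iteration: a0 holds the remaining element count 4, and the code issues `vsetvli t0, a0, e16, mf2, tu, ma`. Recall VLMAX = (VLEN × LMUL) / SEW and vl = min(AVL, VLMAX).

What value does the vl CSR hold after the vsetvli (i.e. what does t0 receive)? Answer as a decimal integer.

VLMAX = VLEN×LMUL/SEW = 128×1/2/16 = 4
vl ← min(4, 4) = 4

vl = 4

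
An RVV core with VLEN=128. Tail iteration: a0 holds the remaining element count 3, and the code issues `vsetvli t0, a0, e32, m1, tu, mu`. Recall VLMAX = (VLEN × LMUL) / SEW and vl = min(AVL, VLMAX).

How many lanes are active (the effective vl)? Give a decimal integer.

vl = 3

lanes per group: 128·1/32 = 4
vl ← min(3, 4) = 3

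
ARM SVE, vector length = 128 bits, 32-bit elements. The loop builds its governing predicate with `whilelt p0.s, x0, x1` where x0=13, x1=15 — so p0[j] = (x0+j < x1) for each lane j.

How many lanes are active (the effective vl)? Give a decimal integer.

vl = 2

register lanes = 128/32 = 4
whilelt: lane j active iff 13+j < 15 → j < 2 → 2 active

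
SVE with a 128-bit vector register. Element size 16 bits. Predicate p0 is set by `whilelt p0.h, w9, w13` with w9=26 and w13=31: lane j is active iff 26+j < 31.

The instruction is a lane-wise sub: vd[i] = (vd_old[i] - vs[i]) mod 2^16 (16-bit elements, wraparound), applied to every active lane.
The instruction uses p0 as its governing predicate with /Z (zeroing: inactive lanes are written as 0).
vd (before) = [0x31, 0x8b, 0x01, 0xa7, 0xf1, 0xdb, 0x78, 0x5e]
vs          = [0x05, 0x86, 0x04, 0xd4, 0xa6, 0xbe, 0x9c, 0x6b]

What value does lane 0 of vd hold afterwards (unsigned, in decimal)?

vd[0] = 44

lane count: 128 div 16 = 8
p0[j] = (26+j < 31); true for j=0..4 → 5 lanes set
lane  0: sub(0x31,0x05) ⇒ 0x2c
lane  1: sub(0x8b,0x86) ⇒ 0x05
lane  2: sub(0x01,0x04) ⇒ 0xfffd
lane  3: sub(0xa7,0xd4) ⇒ 0xffd3
lane  4: sub(0xf1,0xa6) ⇒ 0x4b
lane  5: tail/zero ⇒ 0x00
lane  6: tail/zero ⇒ 0x00
lane  7: tail/zero ⇒ 0x00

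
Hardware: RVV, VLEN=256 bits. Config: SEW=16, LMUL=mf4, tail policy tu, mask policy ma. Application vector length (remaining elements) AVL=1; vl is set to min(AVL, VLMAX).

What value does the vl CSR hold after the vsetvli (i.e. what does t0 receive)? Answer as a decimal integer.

VLMAX = (256 × 1/4) / 16 = 4 lanes
vl ← min(1, 4) = 1

vl = 1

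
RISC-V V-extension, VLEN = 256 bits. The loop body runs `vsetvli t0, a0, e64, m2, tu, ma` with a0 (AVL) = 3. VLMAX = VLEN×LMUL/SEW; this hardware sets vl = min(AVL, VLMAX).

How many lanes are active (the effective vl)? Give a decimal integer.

VLMAX = VLEN×LMUL/SEW = 256×2/64 = 8
vl ← min(3, 8) = 3

vl = 3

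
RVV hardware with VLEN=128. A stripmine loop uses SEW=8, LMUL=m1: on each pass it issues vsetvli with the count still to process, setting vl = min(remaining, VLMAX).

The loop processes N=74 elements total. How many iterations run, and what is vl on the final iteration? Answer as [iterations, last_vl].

lanes per group: 128·1/8 = 16
74 elements at 16/iter → 5 passes, remainder 10 on the last

[iterations, last_vl] = [5, 10]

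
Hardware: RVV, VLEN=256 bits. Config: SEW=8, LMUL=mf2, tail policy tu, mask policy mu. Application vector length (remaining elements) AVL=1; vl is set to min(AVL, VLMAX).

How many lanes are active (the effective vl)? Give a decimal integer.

VLMAX = VLEN×LMUL/SEW = 256×1/2/8 = 16
AVL=1 ≤ VLMAX=16, so vl = 1

vl = 1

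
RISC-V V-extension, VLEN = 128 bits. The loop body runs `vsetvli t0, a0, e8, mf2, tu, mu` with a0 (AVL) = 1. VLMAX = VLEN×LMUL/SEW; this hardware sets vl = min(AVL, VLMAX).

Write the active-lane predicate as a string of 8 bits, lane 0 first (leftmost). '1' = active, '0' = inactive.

predicate = 10000000

VLMAX = VLEN×LMUL/SEW = 128×1/2/8 = 8
AVL=1 ≤ VLMAX=8, so vl = 1
bits (lane 0 leftmost): 10000000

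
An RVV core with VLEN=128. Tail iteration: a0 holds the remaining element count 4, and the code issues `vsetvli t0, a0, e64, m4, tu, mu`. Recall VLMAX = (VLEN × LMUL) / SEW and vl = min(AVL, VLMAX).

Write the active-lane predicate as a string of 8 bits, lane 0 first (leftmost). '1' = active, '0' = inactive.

predicate = 11110000

VLMAX = VLEN×LMUL/SEW = 128×4/64 = 8
vl ← min(4, 8) = 4
bits (lane 0 leftmost): 11110000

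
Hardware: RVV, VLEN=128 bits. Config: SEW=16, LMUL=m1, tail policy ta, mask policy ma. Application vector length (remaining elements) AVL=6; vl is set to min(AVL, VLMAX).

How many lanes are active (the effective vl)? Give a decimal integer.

VLMAX = (128 × 1) / 16 = 8 lanes
vl = min(AVL, VLMAX) = min(6, 8) = 6

vl = 6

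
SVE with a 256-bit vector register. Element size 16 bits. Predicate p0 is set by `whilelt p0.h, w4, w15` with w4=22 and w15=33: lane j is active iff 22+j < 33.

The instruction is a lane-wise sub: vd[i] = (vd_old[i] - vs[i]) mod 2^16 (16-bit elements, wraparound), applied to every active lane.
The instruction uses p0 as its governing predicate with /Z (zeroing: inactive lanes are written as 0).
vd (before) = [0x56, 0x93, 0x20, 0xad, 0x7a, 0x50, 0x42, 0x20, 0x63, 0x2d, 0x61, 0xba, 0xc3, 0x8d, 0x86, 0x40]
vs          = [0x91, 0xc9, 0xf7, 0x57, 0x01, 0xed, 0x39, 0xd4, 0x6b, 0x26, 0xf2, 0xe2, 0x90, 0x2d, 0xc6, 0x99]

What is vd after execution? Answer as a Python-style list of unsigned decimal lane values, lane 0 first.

vd = [65477, 65482, 65321, 86, 121, 65379, 9, 65356, 65528, 7, 65391, 0, 0, 0, 0, 0]

lane count: 256 div 16 = 16
whilelt: lane j active iff 22+j < 33 → j < 11 → 11 active
[0] sub(0x56,0x91) = 0xffc5
[1] sub(0x93,0xc9) = 0xffca
[2] sub(0x20,0xf7) = 0xff29
[3] sub(0xad,0x57) = 0x56
[4] sub(0x7a,0x01) = 0x79
[5] sub(0x50,0xed) = 0xff63
[6] sub(0x42,0x39) = 0x09
[7] sub(0x20,0xd4) = 0xff4c
[8] sub(0x63,0x6b) = 0xfff8
[9] sub(0x2d,0x26) = 0x07
[10] sub(0x61,0xf2) = 0xff6f
[11] tail/zero = 0x00
[12] tail/zero = 0x00
[13] tail/zero = 0x00
[14] tail/zero = 0x00
[15] tail/zero = 0x00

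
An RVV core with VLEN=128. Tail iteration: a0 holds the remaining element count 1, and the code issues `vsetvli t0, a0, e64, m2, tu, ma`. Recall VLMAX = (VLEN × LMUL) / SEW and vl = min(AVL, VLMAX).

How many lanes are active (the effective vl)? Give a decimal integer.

VLMAX = VLEN×LMUL/SEW = 128×2/64 = 4
AVL=1 ≤ VLMAX=4, so vl = 1

vl = 1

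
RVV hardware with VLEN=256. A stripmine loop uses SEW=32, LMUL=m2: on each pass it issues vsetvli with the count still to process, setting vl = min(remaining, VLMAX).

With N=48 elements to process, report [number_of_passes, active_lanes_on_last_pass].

VLMAX = VLEN×LMUL/SEW = 256×2/32 = 16
48 elements at 16/iter → 3 passes, remainder 16 on the last

[iterations, last_vl] = [3, 16]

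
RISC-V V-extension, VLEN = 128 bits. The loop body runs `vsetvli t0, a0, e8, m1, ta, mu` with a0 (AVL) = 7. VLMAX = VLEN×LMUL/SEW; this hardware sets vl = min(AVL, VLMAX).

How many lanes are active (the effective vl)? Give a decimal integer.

vl = 7

VLMAX = VLEN×LMUL/SEW = 128×1/8 = 16
vl = min(AVL, VLMAX) = min(7, 16) = 7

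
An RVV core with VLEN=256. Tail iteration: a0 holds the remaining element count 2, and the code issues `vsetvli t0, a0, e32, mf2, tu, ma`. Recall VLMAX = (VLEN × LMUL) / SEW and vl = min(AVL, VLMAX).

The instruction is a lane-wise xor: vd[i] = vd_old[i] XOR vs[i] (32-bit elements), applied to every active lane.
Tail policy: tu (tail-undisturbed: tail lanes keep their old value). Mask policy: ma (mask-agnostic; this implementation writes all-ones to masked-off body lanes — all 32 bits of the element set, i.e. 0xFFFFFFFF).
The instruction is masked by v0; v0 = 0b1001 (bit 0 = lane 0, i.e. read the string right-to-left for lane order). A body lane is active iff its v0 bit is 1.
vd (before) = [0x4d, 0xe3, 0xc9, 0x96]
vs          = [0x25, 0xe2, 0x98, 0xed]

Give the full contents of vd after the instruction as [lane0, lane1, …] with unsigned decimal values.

VLMAX = (256 × 1/2) / 32 = 4 lanes
AVL=2 ≤ VLMAX=4, so vl = 2
[0] xor(0x4d,0x25) = 0x68
[1] mask-off/ones = 0xffffffff
[2] tail/keep = 0xc9
[3] tail/keep = 0x96

vd = [104, 4294967295, 201, 150]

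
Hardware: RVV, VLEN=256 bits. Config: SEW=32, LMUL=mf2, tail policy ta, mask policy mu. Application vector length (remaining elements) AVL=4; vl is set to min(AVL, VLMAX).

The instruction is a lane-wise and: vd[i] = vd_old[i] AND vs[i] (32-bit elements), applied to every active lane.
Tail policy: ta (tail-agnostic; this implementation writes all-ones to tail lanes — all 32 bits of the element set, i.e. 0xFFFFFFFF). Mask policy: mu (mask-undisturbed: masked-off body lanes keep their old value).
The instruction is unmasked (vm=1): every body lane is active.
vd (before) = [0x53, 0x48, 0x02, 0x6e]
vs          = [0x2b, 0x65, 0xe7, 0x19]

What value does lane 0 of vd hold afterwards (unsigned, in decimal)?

vd[0] = 3

VLMAX = VLEN×LMUL/SEW = 256×1/2/32 = 4
vl ← min(4, 4) = 4
[0] and(0x53,0x2b) = 0x03
[1] and(0x48,0x65) = 0x40
[2] and(0x02,0xe7) = 0x02
[3] and(0x6e,0x19) = 0x08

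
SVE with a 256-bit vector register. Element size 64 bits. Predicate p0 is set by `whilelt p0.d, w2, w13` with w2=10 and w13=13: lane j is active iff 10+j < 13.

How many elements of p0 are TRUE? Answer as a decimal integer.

lane count: 256 div 64 = 4
p0[j] = (10+j < 13); true for j=0..2 → 3 lanes set

vl = 3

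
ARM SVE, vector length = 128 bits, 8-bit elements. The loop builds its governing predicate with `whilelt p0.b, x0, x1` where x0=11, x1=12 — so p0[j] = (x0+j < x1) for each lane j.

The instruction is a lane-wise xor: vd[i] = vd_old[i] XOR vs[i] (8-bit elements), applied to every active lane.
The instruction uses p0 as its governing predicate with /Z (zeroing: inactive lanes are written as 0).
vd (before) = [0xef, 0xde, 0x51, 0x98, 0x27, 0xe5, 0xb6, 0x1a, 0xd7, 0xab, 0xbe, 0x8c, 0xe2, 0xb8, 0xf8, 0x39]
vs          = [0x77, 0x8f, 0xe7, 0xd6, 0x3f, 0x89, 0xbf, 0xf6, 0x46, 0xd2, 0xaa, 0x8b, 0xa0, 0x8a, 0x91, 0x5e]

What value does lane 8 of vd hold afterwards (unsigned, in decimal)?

register lanes = 128/8 = 16
whilelt: lane j active iff 11+j < 12 → j < 1 → 1 active
vd[0] xor(0xef,0x77) -> 0x98
vd[1] tail/zero -> 0x00
vd[2] tail/zero -> 0x00
vd[3] tail/zero -> 0x00
vd[4] tail/zero -> 0x00
vd[5] tail/zero -> 0x00
vd[6] tail/zero -> 0x00
vd[7] tail/zero -> 0x00
vd[8] tail/zero -> 0x00
vd[9] tail/zero -> 0x00
vd[10] tail/zero -> 0x00
vd[11] tail/zero -> 0x00
vd[12] tail/zero -> 0x00
vd[13] tail/zero -> 0x00
vd[14] tail/zero -> 0x00
vd[15] tail/zero -> 0x00

vd[8] = 0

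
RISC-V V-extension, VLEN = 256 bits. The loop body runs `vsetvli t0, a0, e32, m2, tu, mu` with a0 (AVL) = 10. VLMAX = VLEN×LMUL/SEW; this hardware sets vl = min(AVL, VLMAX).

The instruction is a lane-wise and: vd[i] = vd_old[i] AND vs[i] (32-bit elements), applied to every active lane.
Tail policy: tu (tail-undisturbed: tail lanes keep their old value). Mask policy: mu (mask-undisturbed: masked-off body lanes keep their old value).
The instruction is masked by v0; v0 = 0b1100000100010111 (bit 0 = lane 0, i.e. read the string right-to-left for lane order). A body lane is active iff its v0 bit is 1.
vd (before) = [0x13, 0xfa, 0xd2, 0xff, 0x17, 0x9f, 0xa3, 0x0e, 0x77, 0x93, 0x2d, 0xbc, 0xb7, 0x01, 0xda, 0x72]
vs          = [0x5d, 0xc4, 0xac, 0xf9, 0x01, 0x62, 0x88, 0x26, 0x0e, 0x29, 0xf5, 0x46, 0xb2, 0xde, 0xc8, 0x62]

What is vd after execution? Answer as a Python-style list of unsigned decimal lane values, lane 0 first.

vd = [17, 192, 128, 255, 1, 159, 163, 14, 6, 147, 45, 188, 183, 1, 218, 114]

VLMAX = VLEN×LMUL/SEW = 256×2/32 = 16
vl = min(AVL, VLMAX) = min(10, 16) = 10
[0] and(0x13,0x5d) = 0x11
[1] and(0xfa,0xc4) = 0xc0
[2] and(0xd2,0xac) = 0x80
[3] mask-off/keep = 0xff
[4] and(0x17,0x01) = 0x01
[5] mask-off/keep = 0x9f
[6] mask-off/keep = 0xa3
[7] mask-off/keep = 0x0e
[8] and(0x77,0x0e) = 0x06
[9] mask-off/keep = 0x93
[10] tail/keep = 0x2d
[11] tail/keep = 0xbc
[12] tail/keep = 0xb7
[13] tail/keep = 0x01
[14] tail/keep = 0xda
[15] tail/keep = 0x72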